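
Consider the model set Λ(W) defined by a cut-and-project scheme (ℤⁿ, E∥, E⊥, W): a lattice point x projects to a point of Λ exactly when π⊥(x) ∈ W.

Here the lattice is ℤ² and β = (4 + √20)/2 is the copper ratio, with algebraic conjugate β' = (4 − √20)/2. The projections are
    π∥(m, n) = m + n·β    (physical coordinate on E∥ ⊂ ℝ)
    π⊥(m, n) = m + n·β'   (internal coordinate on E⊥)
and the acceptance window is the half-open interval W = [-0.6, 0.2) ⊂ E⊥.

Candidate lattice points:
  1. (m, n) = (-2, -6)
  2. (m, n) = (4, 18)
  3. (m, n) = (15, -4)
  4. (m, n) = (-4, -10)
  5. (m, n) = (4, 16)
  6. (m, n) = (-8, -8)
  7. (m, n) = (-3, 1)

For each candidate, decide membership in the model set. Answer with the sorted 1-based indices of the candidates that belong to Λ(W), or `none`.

Compute β' = (4−√20)/2 = -0.23607, so π⊥(m,n) = m -0.23607·n.
#1 (-2,-6): internal coord -2 + (-6)·β' = -0.58359; -0.58359 ∈ [-0.6, 0.2) → IN Λ
#2 (4,18): internal coord 4 + (18)·β' = -0.24922; -0.24922 ∈ [-0.6, 0.2) → IN Λ
#3 (15,-4): internal coord 15 + (-4)·β' = +15.94427; +15.94427 ∉ [-0.6, 0.2) → out
#4 (-4,-10): internal coord -4 + (-10)·β' = -1.63932; -1.63932 ∉ [-0.6, 0.2) → out
#5 (4,16): internal coord 4 + (16)·β' = +0.22291; +0.22291 ∉ [-0.6, 0.2) → out
#6 (-8,-8): internal coord -8 + (-8)·β' = -6.11146; -6.11146 ∉ [-0.6, 0.2) → out
#7 (-3,1): internal coord -3 + (1)·β' = -3.23607; -3.23607 ∉ [-0.6, 0.2) → out

1, 2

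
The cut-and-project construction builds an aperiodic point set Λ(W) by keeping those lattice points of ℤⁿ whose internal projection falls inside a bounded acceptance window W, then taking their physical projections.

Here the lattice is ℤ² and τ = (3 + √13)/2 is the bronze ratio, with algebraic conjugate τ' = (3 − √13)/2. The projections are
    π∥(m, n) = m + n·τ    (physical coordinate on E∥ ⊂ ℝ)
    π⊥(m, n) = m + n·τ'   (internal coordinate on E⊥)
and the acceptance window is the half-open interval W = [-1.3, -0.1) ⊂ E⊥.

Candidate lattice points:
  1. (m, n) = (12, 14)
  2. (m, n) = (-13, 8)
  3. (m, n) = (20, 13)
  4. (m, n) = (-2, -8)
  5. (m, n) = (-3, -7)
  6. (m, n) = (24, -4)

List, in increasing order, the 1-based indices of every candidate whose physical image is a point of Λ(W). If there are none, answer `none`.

Compute τ' = (3−√13)/2 = -0.302776, so π⊥(m,n) = m -0.302776·n.
[1] lift (12,14): star map gives 7.761141; window check -1.3 ≤ 7.761141 < -0.1 is false → out
[2] lift (-13,8): star map gives -15.422205; window check -1.3 ≤ -15.422205 < -0.1 is false → out
[3] lift (20,13): star map gives 16.063917; window check -1.3 ≤ 16.063917 < -0.1 is false → out
[4] lift (-2,-8): star map gives 0.422205; window check -1.3 ≤ 0.422205 < -0.1 is false → out
[5] lift (-3,-7): star map gives -0.880571; window check -1.3 ≤ -0.880571 < -0.1 is true → IN Λ
[6] lift (24,-4): star map gives 25.211103; window check -1.3 ≤ 25.211103 < -0.1 is false → out

5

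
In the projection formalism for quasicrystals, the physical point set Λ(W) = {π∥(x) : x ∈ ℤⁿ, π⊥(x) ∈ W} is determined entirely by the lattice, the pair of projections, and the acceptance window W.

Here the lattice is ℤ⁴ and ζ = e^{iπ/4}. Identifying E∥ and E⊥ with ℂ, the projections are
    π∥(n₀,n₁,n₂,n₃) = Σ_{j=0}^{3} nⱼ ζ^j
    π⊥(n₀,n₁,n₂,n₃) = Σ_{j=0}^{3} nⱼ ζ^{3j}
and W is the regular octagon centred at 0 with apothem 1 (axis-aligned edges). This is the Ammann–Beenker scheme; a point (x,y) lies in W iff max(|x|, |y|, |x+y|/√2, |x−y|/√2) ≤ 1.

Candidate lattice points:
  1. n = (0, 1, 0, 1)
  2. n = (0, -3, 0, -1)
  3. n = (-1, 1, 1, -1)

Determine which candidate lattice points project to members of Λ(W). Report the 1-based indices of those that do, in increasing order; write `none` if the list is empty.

π⊥(n) = n₀ + n₁ζ³ + n₂ζ⁶ + n₃ζ⁹ where ζ = e^{iπ/4}.
#1 (0, 1, 0, 1): internal (0.000000, 1.414214); octagon support 1.414214 vs apothem 1 → ∉ W
#2 (0, -3, 0, -1): internal (1.414214, -2.828427); octagon support 3.000000 vs apothem 1 → ∉ W
#3 (-1, 1, 1, -1): internal (-2.414214, -1.000000); octagon support 2.414214 vs apothem 1 → ∉ W

none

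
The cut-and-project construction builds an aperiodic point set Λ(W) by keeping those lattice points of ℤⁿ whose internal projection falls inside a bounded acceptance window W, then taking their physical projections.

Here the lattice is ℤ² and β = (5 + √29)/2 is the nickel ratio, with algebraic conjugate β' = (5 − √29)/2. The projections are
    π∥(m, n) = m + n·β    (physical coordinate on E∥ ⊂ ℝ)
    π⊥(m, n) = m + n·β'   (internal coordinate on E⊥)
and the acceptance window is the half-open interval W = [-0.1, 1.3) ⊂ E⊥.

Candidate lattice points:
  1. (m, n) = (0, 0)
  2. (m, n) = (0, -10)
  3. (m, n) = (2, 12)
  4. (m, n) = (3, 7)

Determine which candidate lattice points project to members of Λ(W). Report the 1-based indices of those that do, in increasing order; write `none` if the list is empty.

β' = (5−√29)/2 ≈ -0.19258.
candidate 1: (m,n)=(0,0) → π∥ = 0+0·β ≈ 0.00000, π⊥ = 0+0·β' ≈ 0.00000 ∈ [-0.1, 1.3) ⇒ IN Λ
candidate 2: (m,n)=(0,-10) → π∥ = 0-10·β ≈ -51.92582, π⊥ = 0-10·β' ≈ 1.92582 ∉ [-0.1, 1.3) ⇒ out
candidate 3: (m,n)=(2,12) → π∥ = 2+12·β ≈ 64.31099, π⊥ = 2+12·β' ≈ -0.31099 ∉ [-0.1, 1.3) ⇒ out
candidate 4: (m,n)=(3,7) → π∥ = 3+7·β ≈ 39.34808, π⊥ = 3+7·β' ≈ 1.65192 ∉ [-0.1, 1.3) ⇒ out

1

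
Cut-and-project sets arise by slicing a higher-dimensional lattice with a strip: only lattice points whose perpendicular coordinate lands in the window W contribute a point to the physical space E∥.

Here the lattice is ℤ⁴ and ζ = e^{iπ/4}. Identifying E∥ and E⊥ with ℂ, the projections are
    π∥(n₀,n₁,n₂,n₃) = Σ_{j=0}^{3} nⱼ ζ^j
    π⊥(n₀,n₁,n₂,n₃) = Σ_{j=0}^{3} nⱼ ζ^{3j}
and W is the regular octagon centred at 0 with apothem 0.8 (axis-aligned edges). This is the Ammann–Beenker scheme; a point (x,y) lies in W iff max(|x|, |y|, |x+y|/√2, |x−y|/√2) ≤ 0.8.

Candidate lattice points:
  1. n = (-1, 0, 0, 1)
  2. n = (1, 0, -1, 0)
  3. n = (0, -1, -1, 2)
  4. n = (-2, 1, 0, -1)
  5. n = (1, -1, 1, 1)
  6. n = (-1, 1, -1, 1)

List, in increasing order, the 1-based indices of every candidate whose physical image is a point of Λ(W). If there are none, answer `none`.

1

With ζ = e^{iπ/4} the internal vectors are ζ^0,ζ^3,ζ^6,ζ^9.
#1 (-1, 0, 0, 1): internal (-0.29289, 0.70711); octagon support 0.70711 vs apothem 0.8 → ∈ W
#2 (1, 0, -1, 0): internal (1.00000, 1.00000); octagon support 1.41421 vs apothem 0.8 → ∉ W
#3 (0, -1, -1, 2): internal (2.12132, 1.70711); octagon support 2.70711 vs apothem 0.8 → ∉ W
#4 (-2, 1, 0, -1): internal (-3.41421, 0.00000); octagon support 3.41421 vs apothem 0.8 → ∉ W
#5 (1, -1, 1, 1): internal (2.41421, -1.00000); octagon support 2.41421 vs apothem 0.8 → ∉ W
#6 (-1, 1, -1, 1): internal (-1.00000, 2.41421); octagon support 2.41421 vs apothem 0.8 → ∉ W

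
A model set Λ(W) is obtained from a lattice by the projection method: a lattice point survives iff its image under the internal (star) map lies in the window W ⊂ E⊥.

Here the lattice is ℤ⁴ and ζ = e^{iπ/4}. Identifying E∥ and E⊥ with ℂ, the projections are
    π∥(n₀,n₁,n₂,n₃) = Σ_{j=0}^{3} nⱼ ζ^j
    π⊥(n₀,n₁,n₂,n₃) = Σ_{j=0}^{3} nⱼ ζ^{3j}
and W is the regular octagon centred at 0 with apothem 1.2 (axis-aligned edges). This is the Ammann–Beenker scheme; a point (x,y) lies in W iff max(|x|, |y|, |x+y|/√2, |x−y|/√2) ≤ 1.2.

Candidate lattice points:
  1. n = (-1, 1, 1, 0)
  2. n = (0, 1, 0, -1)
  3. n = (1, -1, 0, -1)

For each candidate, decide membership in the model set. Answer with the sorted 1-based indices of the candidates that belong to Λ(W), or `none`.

none

π⊥(n) = n₀ + n₁ζ³ + n₂ζ⁶ + n₃ζ⁹ where ζ = e^{iπ/4}.
#1 (-1, 1, 1, 0): internal (-1.707107, -0.292893); octagon support 1.707107 vs apothem 1.2 → ∉ W
#2 (0, 1, 0, -1): internal (-1.414214, 0.000000); octagon support 1.414214 vs apothem 1.2 → ∉ W
#3 (1, -1, 0, -1): internal (1.000000, -1.414214); octagon support 1.707107 vs apothem 1.2 → ∉ W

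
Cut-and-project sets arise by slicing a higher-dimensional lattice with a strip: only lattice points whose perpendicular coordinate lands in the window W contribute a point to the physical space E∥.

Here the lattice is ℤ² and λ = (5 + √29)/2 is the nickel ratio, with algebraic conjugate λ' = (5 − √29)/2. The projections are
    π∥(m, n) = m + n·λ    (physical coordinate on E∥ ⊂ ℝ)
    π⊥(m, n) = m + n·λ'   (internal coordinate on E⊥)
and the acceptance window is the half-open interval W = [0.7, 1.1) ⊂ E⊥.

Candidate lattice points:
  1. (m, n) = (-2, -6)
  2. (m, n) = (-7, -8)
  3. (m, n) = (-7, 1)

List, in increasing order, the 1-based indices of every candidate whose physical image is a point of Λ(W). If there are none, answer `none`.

none

λ' = (5−√29)/2 ≈ -0.1926.
candidate 1: (m,n)=(-2,-6) → π∥ = -2-6·λ ≈ -33.1555, π⊥ = -2-6·λ' ≈ -0.8445 ∉ [0.7, 1.1) ⇒ out
candidate 2: (m,n)=(-7,-8) → π∥ = -7-8·λ ≈ -48.5407, π⊥ = -7-8·λ' ≈ -5.4593 ∉ [0.7, 1.1) ⇒ out
candidate 3: (m,n)=(-7,1) → π∥ = -7+1·λ ≈ -1.8074, π⊥ = -7+1·λ' ≈ -7.1926 ∉ [0.7, 1.1) ⇒ out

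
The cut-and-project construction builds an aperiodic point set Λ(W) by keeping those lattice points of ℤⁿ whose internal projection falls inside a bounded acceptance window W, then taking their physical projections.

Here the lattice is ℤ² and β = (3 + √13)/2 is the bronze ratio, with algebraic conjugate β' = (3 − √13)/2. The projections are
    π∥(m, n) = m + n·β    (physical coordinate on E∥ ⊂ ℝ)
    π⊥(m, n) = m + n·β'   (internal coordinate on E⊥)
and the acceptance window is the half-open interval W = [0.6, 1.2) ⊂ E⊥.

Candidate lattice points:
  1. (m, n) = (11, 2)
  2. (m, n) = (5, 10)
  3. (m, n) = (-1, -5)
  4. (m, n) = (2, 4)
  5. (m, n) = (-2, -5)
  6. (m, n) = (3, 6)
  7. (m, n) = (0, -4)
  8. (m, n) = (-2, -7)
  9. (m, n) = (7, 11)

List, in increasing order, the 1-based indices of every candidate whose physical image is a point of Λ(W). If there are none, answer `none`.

Compute β' = (3−√13)/2 = -0.30278, so π⊥(m,n) = m -0.30278·n.
candidate 1: (m,n)=(11,2) → π∥ = 11+2·β ≈ 17.60555, π⊥ = 11+2·β' ≈ 10.39445 ∉ [0.6, 1.2) ⇒ out
candidate 2: (m,n)=(5,10) → π∥ = 5+10·β ≈ 38.02776, π⊥ = 5+10·β' ≈ 1.97224 ∉ [0.6, 1.2) ⇒ out
candidate 3: (m,n)=(-1,-5) → π∥ = -1-5·β ≈ -17.51388, π⊥ = -1-5·β' ≈ 0.51388 ∉ [0.6, 1.2) ⇒ out
candidate 4: (m,n)=(2,4) → π∥ = 2+4·β ≈ 15.21110, π⊥ = 2+4·β' ≈ 0.78890 ∈ [0.6, 1.2) ⇒ IN Λ
candidate 5: (m,n)=(-2,-5) → π∥ = -2-5·β ≈ -18.51388, π⊥ = -2-5·β' ≈ -0.48612 ∉ [0.6, 1.2) ⇒ out
candidate 6: (m,n)=(3,6) → π∥ = 3+6·β ≈ 22.81665, π⊥ = 3+6·β' ≈ 1.18335 ∈ [0.6, 1.2) ⇒ IN Λ
candidate 7: (m,n)=(0,-4) → π∥ = 0-4·β ≈ -13.21110, π⊥ = 0-4·β' ≈ 1.21110 ∉ [0.6, 1.2) ⇒ out
candidate 8: (m,n)=(-2,-7) → π∥ = -2-7·β ≈ -25.11943, π⊥ = -2-7·β' ≈ 0.11943 ∉ [0.6, 1.2) ⇒ out
candidate 9: (m,n)=(7,11) → π∥ = 7+11·β ≈ 43.33053, π⊥ = 7+11·β' ≈ 3.66947 ∉ [0.6, 1.2) ⇒ out

4, 6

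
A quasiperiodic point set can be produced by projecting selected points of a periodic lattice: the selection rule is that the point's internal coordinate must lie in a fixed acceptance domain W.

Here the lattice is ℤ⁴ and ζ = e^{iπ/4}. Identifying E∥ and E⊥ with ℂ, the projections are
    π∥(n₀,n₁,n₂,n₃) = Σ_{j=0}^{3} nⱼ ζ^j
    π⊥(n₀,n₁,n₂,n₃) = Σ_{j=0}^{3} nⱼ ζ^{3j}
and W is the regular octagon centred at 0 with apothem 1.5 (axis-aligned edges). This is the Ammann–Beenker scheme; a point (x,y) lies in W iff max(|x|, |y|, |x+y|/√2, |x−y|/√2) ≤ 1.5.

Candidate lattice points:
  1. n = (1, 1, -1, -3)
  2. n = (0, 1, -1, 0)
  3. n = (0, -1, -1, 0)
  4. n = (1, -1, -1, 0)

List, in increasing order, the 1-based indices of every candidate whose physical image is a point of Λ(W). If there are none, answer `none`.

3

With ζ = e^{iπ/4} the internal vectors are ζ^0,ζ^3,ζ^6,ζ^9.
candidate 1: n = (1, 1, -1, -3) → π⊥ ≈ (-1.828427, -0.414214); max(|x|,|y|,|x±y|/√2) = 1.828427 > 1.5 ⇒ ∉ W
candidate 2: n = (0, 1, -1, 0) → π⊥ ≈ (-0.707107, +1.707107); max(|x|,|y|,|x±y|/√2) = 1.707107 > 1.5 ⇒ ∉ W
candidate 3: n = (0, -1, -1, 0) → π⊥ ≈ (+0.707107, +0.292893); max(|x|,|y|,|x±y|/√2) = 0.707107 ≤ 1.5 ⇒ ∈ W
candidate 4: n = (1, -1, -1, 0) → π⊥ ≈ (+1.707107, +0.292893); max(|x|,|y|,|x±y|/√2) = 1.707107 > 1.5 ⇒ ∉ W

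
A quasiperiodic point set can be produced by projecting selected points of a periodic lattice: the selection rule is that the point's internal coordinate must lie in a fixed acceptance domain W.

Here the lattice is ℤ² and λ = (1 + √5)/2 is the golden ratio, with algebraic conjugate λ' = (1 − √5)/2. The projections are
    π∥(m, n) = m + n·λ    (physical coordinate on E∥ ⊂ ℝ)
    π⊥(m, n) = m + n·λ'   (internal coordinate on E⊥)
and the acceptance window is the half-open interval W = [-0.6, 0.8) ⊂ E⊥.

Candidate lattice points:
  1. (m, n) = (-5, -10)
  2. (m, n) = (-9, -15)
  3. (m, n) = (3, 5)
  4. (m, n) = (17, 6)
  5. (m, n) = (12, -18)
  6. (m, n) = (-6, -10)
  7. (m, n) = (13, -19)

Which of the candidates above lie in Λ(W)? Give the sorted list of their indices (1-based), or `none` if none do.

2, 3, 6

λ' = (1−√5)/2 ≈ -0.6180.
#1 (-5,-10): internal coord -5 + (-10)·λ' = +1.1803; +1.1803 ∉ [-0.6, 0.8) → out
#2 (-9,-15): internal coord -9 + (-15)·λ' = +0.2705; +0.2705 ∈ [-0.6, 0.8) → IN Λ
#3 (3,5): internal coord 3 + (5)·λ' = -0.0902; -0.0902 ∈ [-0.6, 0.8) → IN Λ
#4 (17,6): internal coord 17 + (6)·λ' = +13.2918; +13.2918 ∉ [-0.6, 0.8) → out
#5 (12,-18): internal coord 12 + (-18)·λ' = +23.1246; +23.1246 ∉ [-0.6, 0.8) → out
#6 (-6,-10): internal coord -6 + (-10)·λ' = +0.1803; +0.1803 ∈ [-0.6, 0.8) → IN Λ
#7 (13,-19): internal coord 13 + (-19)·λ' = +24.7426; +24.7426 ∉ [-0.6, 0.8) → out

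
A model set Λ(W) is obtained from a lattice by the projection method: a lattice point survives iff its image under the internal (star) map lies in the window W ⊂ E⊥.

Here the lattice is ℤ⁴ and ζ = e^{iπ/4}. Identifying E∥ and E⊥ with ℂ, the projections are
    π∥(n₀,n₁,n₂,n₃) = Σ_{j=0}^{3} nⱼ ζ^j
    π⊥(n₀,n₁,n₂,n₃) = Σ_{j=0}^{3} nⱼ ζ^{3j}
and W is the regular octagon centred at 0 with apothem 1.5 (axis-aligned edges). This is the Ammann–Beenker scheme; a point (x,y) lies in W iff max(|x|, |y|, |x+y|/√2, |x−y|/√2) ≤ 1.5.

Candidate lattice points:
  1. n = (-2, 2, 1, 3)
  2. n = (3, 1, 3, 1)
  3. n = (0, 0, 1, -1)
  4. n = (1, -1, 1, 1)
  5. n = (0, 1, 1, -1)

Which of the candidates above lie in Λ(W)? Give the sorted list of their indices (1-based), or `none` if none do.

none

Internal map: ζ^{3j} for j=0..3 gives (1,0), (−√2/2,√2/2), (0,−1), (√2/2,√2/2).
candidate 1: n = (-2, 2, 1, 3) → π⊥ ≈ (-1.2929, +2.5355); max(|x|,|y|,|x±y|/√2) = 2.7071 > 1.5 ⇒ ∉ W
candidate 2: n = (3, 1, 3, 1) → π⊥ ≈ (+3.0000, -1.5858); max(|x|,|y|,|x±y|/√2) = 3.2426 > 1.5 ⇒ ∉ W
candidate 3: n = (0, 0, 1, -1) → π⊥ ≈ (-0.7071, -1.7071); max(|x|,|y|,|x±y|/√2) = 1.7071 > 1.5 ⇒ ∉ W
candidate 4: n = (1, -1, 1, 1) → π⊥ ≈ (+2.4142, -1.0000); max(|x|,|y|,|x±y|/√2) = 2.4142 > 1.5 ⇒ ∉ W
candidate 5: n = (0, 1, 1, -1) → π⊥ ≈ (-1.4142, -1.0000); max(|x|,|y|,|x±y|/√2) = 1.7071 > 1.5 ⇒ ∉ W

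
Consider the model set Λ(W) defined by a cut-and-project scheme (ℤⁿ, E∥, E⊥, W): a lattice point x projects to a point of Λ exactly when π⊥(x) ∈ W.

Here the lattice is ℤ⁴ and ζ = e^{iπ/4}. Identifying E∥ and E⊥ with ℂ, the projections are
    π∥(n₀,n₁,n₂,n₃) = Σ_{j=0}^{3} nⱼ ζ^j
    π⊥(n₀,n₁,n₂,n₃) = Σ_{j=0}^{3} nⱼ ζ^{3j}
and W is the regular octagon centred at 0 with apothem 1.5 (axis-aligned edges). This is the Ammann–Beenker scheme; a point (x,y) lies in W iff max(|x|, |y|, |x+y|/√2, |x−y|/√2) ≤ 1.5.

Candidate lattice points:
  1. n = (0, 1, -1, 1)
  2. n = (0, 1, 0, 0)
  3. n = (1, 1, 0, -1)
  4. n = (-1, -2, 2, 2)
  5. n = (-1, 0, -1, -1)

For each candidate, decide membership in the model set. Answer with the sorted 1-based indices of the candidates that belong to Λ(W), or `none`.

2, 3

π⊥(n) = n₀ + n₁ζ³ + n₂ζ⁶ + n₃ζ⁹ where ζ = e^{iπ/4}.
#1 (0, 1, -1, 1): internal (0.00000, 2.41421); octagon support 2.41421 vs apothem 1.5 → ∉ W
#2 (0, 1, 0, 0): internal (-0.70711, 0.70711); octagon support 1.00000 vs apothem 1.5 → ∈ W
#3 (1, 1, 0, -1): internal (-0.41421, 0.00000); octagon support 0.41421 vs apothem 1.5 → ∈ W
#4 (-1, -2, 2, 2): internal (1.82843, -2.00000); octagon support 2.70711 vs apothem 1.5 → ∉ W
#5 (-1, 0, -1, -1): internal (-1.70711, 0.29289); octagon support 1.70711 vs apothem 1.5 → ∉ W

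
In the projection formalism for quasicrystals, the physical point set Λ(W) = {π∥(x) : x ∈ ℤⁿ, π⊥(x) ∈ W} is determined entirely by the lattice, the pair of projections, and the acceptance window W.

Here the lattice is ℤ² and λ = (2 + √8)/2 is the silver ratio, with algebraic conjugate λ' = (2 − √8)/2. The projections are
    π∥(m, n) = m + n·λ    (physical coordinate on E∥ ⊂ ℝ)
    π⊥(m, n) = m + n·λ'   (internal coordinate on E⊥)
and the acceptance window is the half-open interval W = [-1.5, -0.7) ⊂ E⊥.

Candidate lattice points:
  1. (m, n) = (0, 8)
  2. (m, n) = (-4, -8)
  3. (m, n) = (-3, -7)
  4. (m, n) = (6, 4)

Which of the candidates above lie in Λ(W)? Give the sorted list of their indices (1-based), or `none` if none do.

none

Compute λ' = (2−√8)/2 = -0.41421, so π⊥(m,n) = m -0.41421·n.
candidate 1: (m,n)=(0,8) → π∥ = 0+8·λ ≈ 19.31371, π⊥ = 0+8·λ' ≈ -3.31371 ∉ [-1.5, -0.7) ⇒ out
candidate 2: (m,n)=(-4,-8) → π∥ = -4-8·λ ≈ -23.31371, π⊥ = -4-8·λ' ≈ -0.68629 ∉ [-1.5, -0.7) ⇒ out
candidate 3: (m,n)=(-3,-7) → π∥ = -3-7·λ ≈ -19.89949, π⊥ = -3-7·λ' ≈ -0.10051 ∉ [-1.5, -0.7) ⇒ out
candidate 4: (m,n)=(6,4) → π∥ = 6+4·λ ≈ 15.65685, π⊥ = 6+4·λ' ≈ 4.34315 ∉ [-1.5, -0.7) ⇒ out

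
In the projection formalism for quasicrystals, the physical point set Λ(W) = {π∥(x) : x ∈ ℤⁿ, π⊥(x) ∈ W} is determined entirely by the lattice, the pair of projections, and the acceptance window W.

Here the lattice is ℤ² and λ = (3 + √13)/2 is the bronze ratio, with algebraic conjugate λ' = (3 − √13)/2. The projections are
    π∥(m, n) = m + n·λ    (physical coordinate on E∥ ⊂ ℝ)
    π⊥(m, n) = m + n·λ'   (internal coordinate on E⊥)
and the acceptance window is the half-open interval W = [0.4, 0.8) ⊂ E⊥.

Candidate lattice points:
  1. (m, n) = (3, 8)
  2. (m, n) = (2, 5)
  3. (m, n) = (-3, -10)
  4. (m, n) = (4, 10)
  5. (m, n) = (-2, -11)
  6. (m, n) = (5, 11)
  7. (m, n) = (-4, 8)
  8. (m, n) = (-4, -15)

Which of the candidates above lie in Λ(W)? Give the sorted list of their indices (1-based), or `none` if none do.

λ' = (3−√13)/2 ≈ -0.302776.
#1 (3,8): internal coord 3 + (8)·λ' = +0.577795; +0.577795 ∈ [0.4, 0.8) → IN Λ
#2 (2,5): internal coord 2 + (5)·λ' = +0.486122; +0.486122 ∈ [0.4, 0.8) → IN Λ
#3 (-3,-10): internal coord -3 + (-10)·λ' = +0.027756; +0.027756 ∉ [0.4, 0.8) → out
#4 (4,10): internal coord 4 + (10)·λ' = +0.972244; +0.972244 ∉ [0.4, 0.8) → out
#5 (-2,-11): internal coord -2 + (-11)·λ' = +1.330532; +1.330532 ∉ [0.4, 0.8) → out
#6 (5,11): internal coord 5 + (11)·λ' = +1.669468; +1.669468 ∉ [0.4, 0.8) → out
#7 (-4,8): internal coord -4 + (8)·λ' = -6.422205; -6.422205 ∉ [0.4, 0.8) → out
#8 (-4,-15): internal coord -4 + (-15)·λ' = +0.541635; +0.541635 ∈ [0.4, 0.8) → IN Λ

1, 2, 8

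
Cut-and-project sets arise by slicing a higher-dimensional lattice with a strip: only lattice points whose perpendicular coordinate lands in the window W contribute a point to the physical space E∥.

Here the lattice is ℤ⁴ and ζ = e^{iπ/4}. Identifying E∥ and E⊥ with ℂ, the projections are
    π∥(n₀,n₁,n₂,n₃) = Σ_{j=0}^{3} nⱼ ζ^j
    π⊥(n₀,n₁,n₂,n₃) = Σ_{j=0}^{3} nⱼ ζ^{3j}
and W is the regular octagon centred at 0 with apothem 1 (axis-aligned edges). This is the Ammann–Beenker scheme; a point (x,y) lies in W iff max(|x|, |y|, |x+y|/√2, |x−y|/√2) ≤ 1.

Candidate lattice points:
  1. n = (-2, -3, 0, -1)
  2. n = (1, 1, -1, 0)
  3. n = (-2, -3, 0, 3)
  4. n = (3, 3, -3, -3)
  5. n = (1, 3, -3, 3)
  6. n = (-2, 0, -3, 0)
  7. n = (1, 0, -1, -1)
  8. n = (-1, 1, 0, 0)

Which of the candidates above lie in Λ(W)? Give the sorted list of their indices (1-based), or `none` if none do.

7

With ζ = e^{iπ/4} the internal vectors are ζ^0,ζ^3,ζ^6,ζ^9.
#1 (-2, -3, 0, -1): internal (-0.585786, -2.828427); octagon support 2.828427 vs apothem 1 → ∉ W
#2 (1, 1, -1, 0): internal (0.292893, 1.707107); octagon support 1.707107 vs apothem 1 → ∉ W
#3 (-2, -3, 0, 3): internal (2.242641, 0.000000); octagon support 2.242641 vs apothem 1 → ∉ W
#4 (3, 3, -3, -3): internal (-1.242641, 3.000000); octagon support 3.000000 vs apothem 1 → ∉ W
#5 (1, 3, -3, 3): internal (1.000000, 7.242641); octagon support 7.242641 vs apothem 1 → ∉ W
#6 (-2, 0, -3, 0): internal (-2.000000, 3.000000); octagon support 3.535534 vs apothem 1 → ∉ W
#7 (1, 0, -1, -1): internal (0.292893, 0.292893); octagon support 0.414214 vs apothem 1 → ∈ W
#8 (-1, 1, 0, 0): internal (-1.707107, 0.707107); octagon support 1.707107 vs apothem 1 → ∉ W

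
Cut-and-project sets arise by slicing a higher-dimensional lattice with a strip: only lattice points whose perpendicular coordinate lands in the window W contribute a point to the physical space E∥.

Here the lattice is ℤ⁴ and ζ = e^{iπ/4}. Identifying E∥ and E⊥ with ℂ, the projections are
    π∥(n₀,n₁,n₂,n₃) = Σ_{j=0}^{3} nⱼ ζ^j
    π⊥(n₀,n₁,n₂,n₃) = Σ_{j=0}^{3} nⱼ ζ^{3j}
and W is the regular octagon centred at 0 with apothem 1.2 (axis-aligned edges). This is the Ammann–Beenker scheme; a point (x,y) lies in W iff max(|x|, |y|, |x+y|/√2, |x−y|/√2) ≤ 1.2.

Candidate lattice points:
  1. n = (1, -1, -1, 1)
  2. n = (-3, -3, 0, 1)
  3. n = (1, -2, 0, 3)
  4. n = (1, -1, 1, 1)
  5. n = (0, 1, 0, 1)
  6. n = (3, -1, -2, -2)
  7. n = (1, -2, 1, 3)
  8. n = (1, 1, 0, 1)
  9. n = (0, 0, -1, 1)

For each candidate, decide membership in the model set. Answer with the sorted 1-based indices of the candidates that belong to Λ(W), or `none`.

none

π⊥(n) = n₀ + n₁ζ³ + n₂ζ⁶ + n₃ζ⁹ where ζ = e^{iπ/4}.
#1 (1, -1, -1, 1): internal (2.414214, 1.000000); octagon support 2.414214 vs apothem 1.2 → ∉ W
#2 (-3, -3, 0, 1): internal (-0.171573, -1.414214); octagon support 1.414214 vs apothem 1.2 → ∉ W
#3 (1, -2, 0, 3): internal (4.535534, 0.707107); octagon support 4.535534 vs apothem 1.2 → ∉ W
#4 (1, -1, 1, 1): internal (2.414214, -1.000000); octagon support 2.414214 vs apothem 1.2 → ∉ W
#5 (0, 1, 0, 1): internal (0.000000, 1.414214); octagon support 1.414214 vs apothem 1.2 → ∉ W
#6 (3, -1, -2, -2): internal (2.292893, -0.121320); octagon support 2.292893 vs apothem 1.2 → ∉ W
#7 (1, -2, 1, 3): internal (4.535534, -0.292893); octagon support 4.535534 vs apothem 1.2 → ∉ W
#8 (1, 1, 0, 1): internal (1.000000, 1.414214); octagon support 1.707107 vs apothem 1.2 → ∉ W
#9 (0, 0, -1, 1): internal (0.707107, 1.707107); octagon support 1.707107 vs apothem 1.2 → ∉ W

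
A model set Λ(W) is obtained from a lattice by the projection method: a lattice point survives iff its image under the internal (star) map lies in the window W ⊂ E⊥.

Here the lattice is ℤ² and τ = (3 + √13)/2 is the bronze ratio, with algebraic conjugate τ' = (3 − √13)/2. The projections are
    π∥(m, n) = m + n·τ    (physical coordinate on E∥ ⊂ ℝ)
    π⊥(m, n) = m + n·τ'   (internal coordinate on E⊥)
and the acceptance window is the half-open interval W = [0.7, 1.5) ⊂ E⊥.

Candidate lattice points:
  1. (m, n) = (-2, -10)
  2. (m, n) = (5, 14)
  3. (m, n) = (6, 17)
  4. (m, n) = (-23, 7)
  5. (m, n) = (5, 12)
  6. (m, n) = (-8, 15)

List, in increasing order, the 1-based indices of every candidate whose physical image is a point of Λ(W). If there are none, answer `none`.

1, 2, 3, 5

Numerically τ ≈ 3.30278 and τ' = −1/τ ≈ -0.30278.
[1] lift (-2,-10): star map gives 1.02776; window check 0.7 ≤ 1.02776 < 1.5 is true → IN Λ
[2] lift (5,14): star map gives 0.76114; window check 0.7 ≤ 0.76114 < 1.5 is true → IN Λ
[3] lift (6,17): star map gives 0.85281; window check 0.7 ≤ 0.85281 < 1.5 is true → IN Λ
[4] lift (-23,7): star map gives -25.11943; window check 0.7 ≤ -25.11943 < 1.5 is false → out
[5] lift (5,12): star map gives 1.36669; window check 0.7 ≤ 1.36669 < 1.5 is true → IN Λ
[6] lift (-8,15): star map gives -12.54163; window check 0.7 ≤ -12.54163 < 1.5 is false → out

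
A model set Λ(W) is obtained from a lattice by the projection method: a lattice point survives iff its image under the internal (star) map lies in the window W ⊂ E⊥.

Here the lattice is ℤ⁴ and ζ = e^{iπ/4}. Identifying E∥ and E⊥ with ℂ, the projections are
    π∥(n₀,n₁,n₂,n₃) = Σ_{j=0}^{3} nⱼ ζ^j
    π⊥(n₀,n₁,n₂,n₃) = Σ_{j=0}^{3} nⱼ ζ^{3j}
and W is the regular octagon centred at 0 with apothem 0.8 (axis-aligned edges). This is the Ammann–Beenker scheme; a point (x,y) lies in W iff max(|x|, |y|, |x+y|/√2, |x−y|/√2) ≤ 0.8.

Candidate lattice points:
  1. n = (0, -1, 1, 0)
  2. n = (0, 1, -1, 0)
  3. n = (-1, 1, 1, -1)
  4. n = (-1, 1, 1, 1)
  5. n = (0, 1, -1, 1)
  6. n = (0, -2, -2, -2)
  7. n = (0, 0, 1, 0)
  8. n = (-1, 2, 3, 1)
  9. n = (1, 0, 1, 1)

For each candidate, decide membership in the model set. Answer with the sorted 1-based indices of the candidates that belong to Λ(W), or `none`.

With ζ = e^{iπ/4} the internal vectors are ζ^0,ζ^3,ζ^6,ζ^9.
#1 (0, -1, 1, 0): internal (0.707107, -1.707107); octagon support 1.707107 vs apothem 0.8 → ∉ W
#2 (0, 1, -1, 0): internal (-0.707107, 1.707107); octagon support 1.707107 vs apothem 0.8 → ∉ W
#3 (-1, 1, 1, -1): internal (-2.414214, -1.000000); octagon support 2.414214 vs apothem 0.8 → ∉ W
#4 (-1, 1, 1, 1): internal (-1.000000, 0.414214); octagon support 1.000000 vs apothem 0.8 → ∉ W
#5 (0, 1, -1, 1): internal (0.000000, 2.414214); octagon support 2.414214 vs apothem 0.8 → ∉ W
#6 (0, -2, -2, -2): internal (0.000000, -0.828427); octagon support 0.828427 vs apothem 0.8 → ∉ W
#7 (0, 0, 1, 0): internal (0.000000, -1.000000); octagon support 1.000000 vs apothem 0.8 → ∉ W
#8 (-1, 2, 3, 1): internal (-1.707107, -0.878680); octagon support 1.828427 vs apothem 0.8 → ∉ W
#9 (1, 0, 1, 1): internal (1.707107, -0.292893); octagon support 1.707107 vs apothem 0.8 → ∉ W

none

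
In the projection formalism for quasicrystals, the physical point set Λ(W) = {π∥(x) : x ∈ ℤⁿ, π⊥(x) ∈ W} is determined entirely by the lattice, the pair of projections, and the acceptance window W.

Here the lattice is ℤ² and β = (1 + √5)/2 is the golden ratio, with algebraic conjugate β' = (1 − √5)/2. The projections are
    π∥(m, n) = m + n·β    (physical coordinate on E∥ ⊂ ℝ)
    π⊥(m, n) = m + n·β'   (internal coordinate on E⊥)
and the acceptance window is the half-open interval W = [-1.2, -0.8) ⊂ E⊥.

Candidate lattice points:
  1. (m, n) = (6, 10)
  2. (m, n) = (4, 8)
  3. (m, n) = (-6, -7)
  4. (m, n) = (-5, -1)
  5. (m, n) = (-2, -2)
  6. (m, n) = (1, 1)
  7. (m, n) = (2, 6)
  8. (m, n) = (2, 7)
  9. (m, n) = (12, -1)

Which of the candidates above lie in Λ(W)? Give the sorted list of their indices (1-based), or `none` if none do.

Compute β' = (1−√5)/2 = -0.61803, so π⊥(m,n) = m -0.61803·n.
[1] lift (6,10): star map gives -0.18034; window check -1.2 ≤ -0.18034 < -0.8 is false → out
[2] lift (4,8): star map gives -0.94427; window check -1.2 ≤ -0.94427 < -0.8 is true → IN Λ
[3] lift (-6,-7): star map gives -1.67376; window check -1.2 ≤ -1.67376 < -0.8 is false → out
[4] lift (-5,-1): star map gives -4.38197; window check -1.2 ≤ -4.38197 < -0.8 is false → out
[5] lift (-2,-2): star map gives -0.76393; window check -1.2 ≤ -0.76393 < -0.8 is false → out
[6] lift (1,1): star map gives 0.38197; window check -1.2 ≤ 0.38197 < -0.8 is false → out
[7] lift (2,6): star map gives -1.70820; window check -1.2 ≤ -1.70820 < -0.8 is false → out
[8] lift (2,7): star map gives -2.32624; window check -1.2 ≤ -2.32624 < -0.8 is false → out
[9] lift (12,-1): star map gives 12.61803; window check -1.2 ≤ 12.61803 < -0.8 is false → out

2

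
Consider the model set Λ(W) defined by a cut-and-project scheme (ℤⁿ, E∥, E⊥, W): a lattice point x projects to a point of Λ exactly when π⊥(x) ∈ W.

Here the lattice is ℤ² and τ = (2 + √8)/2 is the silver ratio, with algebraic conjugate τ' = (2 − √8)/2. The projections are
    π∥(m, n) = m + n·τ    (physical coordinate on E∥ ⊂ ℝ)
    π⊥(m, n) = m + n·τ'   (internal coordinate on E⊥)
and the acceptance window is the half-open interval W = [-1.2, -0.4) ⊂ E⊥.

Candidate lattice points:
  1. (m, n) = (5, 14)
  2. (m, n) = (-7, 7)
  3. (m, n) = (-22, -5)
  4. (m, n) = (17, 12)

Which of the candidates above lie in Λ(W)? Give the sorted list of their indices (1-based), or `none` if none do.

1

τ' = (2−√8)/2 ≈ -0.4142.
candidate 1: (m,n)=(5,14) → π∥ = 5+14·τ ≈ 38.7990, π⊥ = 5+14·τ' ≈ -0.7990 ∈ [-1.2, -0.4) ⇒ IN Λ
candidate 2: (m,n)=(-7,7) → π∥ = -7+7·τ ≈ 9.8995, π⊥ = -7+7·τ' ≈ -9.8995 ∉ [-1.2, -0.4) ⇒ out
candidate 3: (m,n)=(-22,-5) → π∥ = -22-5·τ ≈ -34.0711, π⊥ = -22-5·τ' ≈ -19.9289 ∉ [-1.2, -0.4) ⇒ out
candidate 4: (m,n)=(17,12) → π∥ = 17+12·τ ≈ 45.9706, π⊥ = 17+12·τ' ≈ 12.0294 ∉ [-1.2, -0.4) ⇒ out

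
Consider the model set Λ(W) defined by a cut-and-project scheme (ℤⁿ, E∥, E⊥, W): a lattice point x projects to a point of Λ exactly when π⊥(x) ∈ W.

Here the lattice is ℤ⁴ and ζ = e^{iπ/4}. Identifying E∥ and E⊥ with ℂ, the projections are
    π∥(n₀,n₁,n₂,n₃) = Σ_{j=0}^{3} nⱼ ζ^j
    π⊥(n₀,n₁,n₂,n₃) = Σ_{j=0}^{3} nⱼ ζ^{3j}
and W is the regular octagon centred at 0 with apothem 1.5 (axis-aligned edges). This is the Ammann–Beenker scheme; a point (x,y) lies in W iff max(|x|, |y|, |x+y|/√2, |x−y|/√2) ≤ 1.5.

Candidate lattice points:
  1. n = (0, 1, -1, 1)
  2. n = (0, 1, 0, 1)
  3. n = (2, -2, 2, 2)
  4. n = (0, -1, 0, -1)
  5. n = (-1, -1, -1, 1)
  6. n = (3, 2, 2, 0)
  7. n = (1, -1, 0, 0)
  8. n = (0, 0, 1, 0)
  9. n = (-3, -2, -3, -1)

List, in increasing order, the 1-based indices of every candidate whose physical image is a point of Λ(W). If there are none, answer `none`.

π⊥(n) = n₀ + n₁ζ³ + n₂ζ⁶ + n₃ζ⁹ where ζ = e^{iπ/4}.
#1 (0, 1, -1, 1): internal (0.00000, 2.41421); octagon support 2.41421 vs apothem 1.5 → ∉ W
#2 (0, 1, 0, 1): internal (0.00000, 1.41421); octagon support 1.41421 vs apothem 1.5 → ∈ W
#3 (2, -2, 2, 2): internal (4.82843, -2.00000); octagon support 4.82843 vs apothem 1.5 → ∉ W
#4 (0, -1, 0, -1): internal (0.00000, -1.41421); octagon support 1.41421 vs apothem 1.5 → ∈ W
#5 (-1, -1, -1, 1): internal (0.41421, 1.00000); octagon support 1.00000 vs apothem 1.5 → ∈ W
#6 (3, 2, 2, 0): internal (1.58579, -0.58579); octagon support 1.58579 vs apothem 1.5 → ∉ W
#7 (1, -1, 0, 0): internal (1.70711, -0.70711); octagon support 1.70711 vs apothem 1.5 → ∉ W
#8 (0, 0, 1, 0): internal (0.00000, -1.00000); octagon support 1.00000 vs apothem 1.5 → ∈ W
#9 (-3, -2, -3, -1): internal (-2.29289, 0.87868); octagon support 2.29289 vs apothem 1.5 → ∉ W

2, 4, 5, 8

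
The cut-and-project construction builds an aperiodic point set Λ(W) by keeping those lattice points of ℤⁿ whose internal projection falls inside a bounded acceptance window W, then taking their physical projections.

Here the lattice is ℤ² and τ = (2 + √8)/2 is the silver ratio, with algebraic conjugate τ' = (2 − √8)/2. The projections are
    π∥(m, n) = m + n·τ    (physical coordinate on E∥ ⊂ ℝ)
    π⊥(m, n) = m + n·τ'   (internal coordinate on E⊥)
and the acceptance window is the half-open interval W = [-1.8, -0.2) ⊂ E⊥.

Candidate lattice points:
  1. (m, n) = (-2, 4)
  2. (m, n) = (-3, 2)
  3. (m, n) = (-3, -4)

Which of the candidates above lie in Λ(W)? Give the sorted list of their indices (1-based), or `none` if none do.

3

Numerically τ ≈ 2.4142 and τ' = −1/τ ≈ -0.4142.
candidate 1: (m,n)=(-2,4) → π∥ = -2+4·τ ≈ 7.6569, π⊥ = -2+4·τ' ≈ -3.6569 ∉ [-1.8, -0.2) ⇒ out
candidate 2: (m,n)=(-3,2) → π∥ = -3+2·τ ≈ 1.8284, π⊥ = -3+2·τ' ≈ -3.8284 ∉ [-1.8, -0.2) ⇒ out
candidate 3: (m,n)=(-3,-4) → π∥ = -3-4·τ ≈ -12.6569, π⊥ = -3-4·τ' ≈ -1.3431 ∈ [-1.8, -0.2) ⇒ IN Λ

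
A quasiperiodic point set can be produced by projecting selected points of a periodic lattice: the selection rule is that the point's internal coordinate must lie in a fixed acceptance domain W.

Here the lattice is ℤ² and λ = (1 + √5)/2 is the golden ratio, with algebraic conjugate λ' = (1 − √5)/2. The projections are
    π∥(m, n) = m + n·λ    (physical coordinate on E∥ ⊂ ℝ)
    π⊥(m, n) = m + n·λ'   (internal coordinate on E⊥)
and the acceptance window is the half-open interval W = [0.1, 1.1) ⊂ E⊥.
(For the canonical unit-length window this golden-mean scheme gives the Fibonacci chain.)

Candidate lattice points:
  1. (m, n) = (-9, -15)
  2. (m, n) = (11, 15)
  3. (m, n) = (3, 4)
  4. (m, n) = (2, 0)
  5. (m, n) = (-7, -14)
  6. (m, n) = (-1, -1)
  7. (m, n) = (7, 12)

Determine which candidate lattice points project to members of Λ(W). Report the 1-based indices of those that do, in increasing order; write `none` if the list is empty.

Compute λ' = (1−√5)/2 = -0.618034, so π⊥(m,n) = m -0.618034·n.
#1 (-9,-15): internal coord -9 + (-15)·λ' = +0.270510; +0.270510 ∈ [0.1, 1.1) → IN Λ
#2 (11,15): internal coord 11 + (15)·λ' = +1.729490; +1.729490 ∉ [0.1, 1.1) → out
#3 (3,4): internal coord 3 + (4)·λ' = +0.527864; +0.527864 ∈ [0.1, 1.1) → IN Λ
#4 (2,0): internal coord 2 + (0)·λ' = +2.000000; +2.000000 ∉ [0.1, 1.1) → out
#5 (-7,-14): internal coord -7 + (-14)·λ' = +1.652476; +1.652476 ∉ [0.1, 1.1) → out
#6 (-1,-1): internal coord -1 + (-1)·λ' = -0.381966; -0.381966 ∉ [0.1, 1.1) → out
#7 (7,12): internal coord 7 + (12)·λ' = -0.416408; -0.416408 ∉ [0.1, 1.1) → out

1, 3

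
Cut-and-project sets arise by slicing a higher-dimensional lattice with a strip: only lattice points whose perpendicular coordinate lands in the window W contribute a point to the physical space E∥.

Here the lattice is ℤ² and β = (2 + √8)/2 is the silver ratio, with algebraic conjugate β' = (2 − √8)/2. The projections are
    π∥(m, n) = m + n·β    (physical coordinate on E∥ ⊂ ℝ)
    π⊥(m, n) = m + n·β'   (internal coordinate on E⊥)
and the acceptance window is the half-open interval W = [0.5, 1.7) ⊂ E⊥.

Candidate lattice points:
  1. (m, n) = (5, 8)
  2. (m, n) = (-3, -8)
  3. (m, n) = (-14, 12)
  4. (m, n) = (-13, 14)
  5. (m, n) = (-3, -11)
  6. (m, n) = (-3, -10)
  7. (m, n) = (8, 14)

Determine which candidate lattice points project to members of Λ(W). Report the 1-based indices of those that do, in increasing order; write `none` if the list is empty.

Compute β' = (2−√8)/2 = -0.4142, so π⊥(m,n) = m -0.4142·n.
[1] lift (5,8): star map gives 1.6863; window check 0.5 ≤ 1.6863 < 1.7 is true → IN Λ
[2] lift (-3,-8): star map gives 0.3137; window check 0.5 ≤ 0.3137 < 1.7 is false → out
[3] lift (-14,12): star map gives -18.9706; window check 0.5 ≤ -18.9706 < 1.7 is false → out
[4] lift (-13,14): star map gives -18.7990; window check 0.5 ≤ -18.7990 < 1.7 is false → out
[5] lift (-3,-11): star map gives 1.5563; window check 0.5 ≤ 1.5563 < 1.7 is true → IN Λ
[6] lift (-3,-10): star map gives 1.1421; window check 0.5 ≤ 1.1421 < 1.7 is true → IN Λ
[7] lift (8,14): star map gives 2.2010; window check 0.5 ≤ 2.2010 < 1.7 is false → out

1, 5, 6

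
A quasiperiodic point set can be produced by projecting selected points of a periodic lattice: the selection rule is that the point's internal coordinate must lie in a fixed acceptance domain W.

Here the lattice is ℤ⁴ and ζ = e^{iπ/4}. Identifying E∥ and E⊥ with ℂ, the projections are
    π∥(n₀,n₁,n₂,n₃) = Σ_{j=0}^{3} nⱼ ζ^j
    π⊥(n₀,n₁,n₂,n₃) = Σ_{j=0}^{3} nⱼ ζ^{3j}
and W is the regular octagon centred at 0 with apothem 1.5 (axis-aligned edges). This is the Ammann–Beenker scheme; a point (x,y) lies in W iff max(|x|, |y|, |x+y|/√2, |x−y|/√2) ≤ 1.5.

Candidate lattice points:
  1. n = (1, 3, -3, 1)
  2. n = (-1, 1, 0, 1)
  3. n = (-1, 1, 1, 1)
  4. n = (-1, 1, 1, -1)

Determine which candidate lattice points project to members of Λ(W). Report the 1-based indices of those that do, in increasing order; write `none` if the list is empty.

With ζ = e^{iπ/4} the internal vectors are ζ^0,ζ^3,ζ^6,ζ^9.
candidate 1: n = (1, 3, -3, 1) → π⊥ ≈ (-0.41421, +5.82843); max(|x|,|y|,|x±y|/√2) = 5.82843 > 1.5 ⇒ ∉ W
candidate 2: n = (-1, 1, 0, 1) → π⊥ ≈ (-1.00000, +1.41421); max(|x|,|y|,|x±y|/√2) = 1.70711 > 1.5 ⇒ ∉ W
candidate 3: n = (-1, 1, 1, 1) → π⊥ ≈ (-1.00000, +0.41421); max(|x|,|y|,|x±y|/√2) = 1.00000 ≤ 1.5 ⇒ ∈ W
candidate 4: n = (-1, 1, 1, -1) → π⊥ ≈ (-2.41421, -1.00000); max(|x|,|y|,|x±y|/√2) = 2.41421 > 1.5 ⇒ ∉ W

3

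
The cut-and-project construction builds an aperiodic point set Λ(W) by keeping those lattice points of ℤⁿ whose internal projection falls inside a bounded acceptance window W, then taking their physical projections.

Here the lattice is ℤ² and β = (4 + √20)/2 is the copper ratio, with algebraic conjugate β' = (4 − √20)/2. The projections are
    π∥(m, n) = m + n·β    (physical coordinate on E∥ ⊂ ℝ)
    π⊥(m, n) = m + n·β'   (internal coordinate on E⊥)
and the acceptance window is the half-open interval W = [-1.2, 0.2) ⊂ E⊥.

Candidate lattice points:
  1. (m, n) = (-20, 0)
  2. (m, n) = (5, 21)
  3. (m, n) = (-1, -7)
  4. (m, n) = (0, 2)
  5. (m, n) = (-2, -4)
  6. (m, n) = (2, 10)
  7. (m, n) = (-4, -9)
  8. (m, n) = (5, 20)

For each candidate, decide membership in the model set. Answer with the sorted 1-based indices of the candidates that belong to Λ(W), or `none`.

Compute β' = (4−√20)/2 = -0.236068, so π⊥(m,n) = m -0.236068·n.
#1 (-20,0): internal coord -20 + (0)·β' = -20.000000; -20.000000 ∉ [-1.2, 0.2) → out
#2 (5,21): internal coord 5 + (21)·β' = +0.042572; +0.042572 ∈ [-1.2, 0.2) → IN Λ
#3 (-1,-7): internal coord -1 + (-7)·β' = +0.652476; +0.652476 ∉ [-1.2, 0.2) → out
#4 (0,2): internal coord 0 + (2)·β' = -0.472136; -0.472136 ∈ [-1.2, 0.2) → IN Λ
#5 (-2,-4): internal coord -2 + (-4)·β' = -1.055728; -1.055728 ∈ [-1.2, 0.2) → IN Λ
#6 (2,10): internal coord 2 + (10)·β' = -0.360680; -0.360680 ∈ [-1.2, 0.2) → IN Λ
#7 (-4,-9): internal coord -4 + (-9)·β' = -1.875388; -1.875388 ∉ [-1.2, 0.2) → out
#8 (5,20): internal coord 5 + (20)·β' = +0.278640; +0.278640 ∉ [-1.2, 0.2) → out

2, 4, 5, 6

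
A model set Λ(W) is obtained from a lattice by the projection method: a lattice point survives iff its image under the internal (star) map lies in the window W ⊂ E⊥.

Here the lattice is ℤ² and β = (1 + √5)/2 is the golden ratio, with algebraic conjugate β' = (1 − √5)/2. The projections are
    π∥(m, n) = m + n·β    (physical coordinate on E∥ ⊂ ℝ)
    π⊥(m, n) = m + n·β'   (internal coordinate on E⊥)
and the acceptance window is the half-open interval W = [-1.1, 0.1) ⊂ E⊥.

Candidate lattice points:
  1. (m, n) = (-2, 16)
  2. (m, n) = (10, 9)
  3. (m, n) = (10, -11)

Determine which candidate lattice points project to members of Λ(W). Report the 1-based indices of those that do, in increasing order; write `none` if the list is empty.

Numerically β ≈ 1.618034 and β' = −1/β ≈ -0.618034.
#1 (-2,16): internal coord -2 + (16)·β' = -11.888544; -11.888544 ∉ [-1.1, 0.1) → out
#2 (10,9): internal coord 10 + (9)·β' = +4.437694; +4.437694 ∉ [-1.1, 0.1) → out
#3 (10,-11): internal coord 10 + (-11)·β' = +16.798374; +16.798374 ∉ [-1.1, 0.1) → out

none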